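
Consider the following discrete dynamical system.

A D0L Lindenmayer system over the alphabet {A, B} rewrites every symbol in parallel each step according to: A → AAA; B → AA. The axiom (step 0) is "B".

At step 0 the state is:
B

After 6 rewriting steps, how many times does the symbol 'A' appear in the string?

[0] B
[1] AA
[2] AAAAAA
[3] AAAAAAAAAAAAAAAAAA
[4] AAAAAAAAAAAAAAAAAAAAAAAAAAAAAAAAAAAAAAAAAAAAAAAAAAAAAA
[5] AAAAAAAAAAAAAAAAAAAAAAAAAAAAAAAAAAAAAAAAAAAAAAAAAAAAAAAAAA…AAAAAAAAAAAAAAAAAAAAAAAAAAAAAAAAAAAAAAAAAAAAAAAAAAAAAAAAAA  (len 162)
[6] AAAAAAAAAAAAAAAAAAAAAAAAAAAAAAAAAAAAAAAAAAAAAAAAAAAAAAAAAA…AAAAAAAAAAAAAAAAAAAAAAAAAAAAAAAAAAAAAAAAAAAAAAAAAAAAAAAAAA  (len 486)

486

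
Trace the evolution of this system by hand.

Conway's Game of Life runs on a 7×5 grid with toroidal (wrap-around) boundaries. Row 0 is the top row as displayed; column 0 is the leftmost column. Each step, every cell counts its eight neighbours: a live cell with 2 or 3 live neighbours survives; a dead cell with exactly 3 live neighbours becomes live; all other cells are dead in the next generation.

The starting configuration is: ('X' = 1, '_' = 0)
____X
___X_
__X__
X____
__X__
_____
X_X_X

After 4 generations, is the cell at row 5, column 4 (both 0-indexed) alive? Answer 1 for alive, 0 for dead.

1

k=0  ____X
___X_
__X__
X____
__X__
_____
X_X_X
k=1  X___X
___X_
_____
_X___
_____
_X_X_
X__XX
k=2  X____
____X
_____
_____
__X__
X_XX_
_XXX_
k=3  XXXXX
_____
_____
_____
_XXX_
____X
X__X_
k=4  XXXX_
XXXXX
_____
__X__
__XX_
XX__X
_____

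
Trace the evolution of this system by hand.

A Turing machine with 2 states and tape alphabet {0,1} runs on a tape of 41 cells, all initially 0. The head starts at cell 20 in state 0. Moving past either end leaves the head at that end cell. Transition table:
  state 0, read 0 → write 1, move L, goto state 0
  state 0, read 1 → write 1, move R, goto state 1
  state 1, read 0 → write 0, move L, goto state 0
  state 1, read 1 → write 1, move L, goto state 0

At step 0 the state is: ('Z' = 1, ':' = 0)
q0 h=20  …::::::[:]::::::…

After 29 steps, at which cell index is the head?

0

0) q0 h=20  …::::::[:]::::::…
1) q0 h=19  …::::::[:]Z:::::…
2) q0 h=18  …::::::[:]ZZ::::…
3) q0 h=17  …::::::[:]ZZZ:::…
4) q0 h=16  …::::::[:]ZZZZ::…
5) q0 h=15  …::::::[:]ZZZZZ:…
6) q0 h=14  …::::::[:]ZZZZZZ…
7) q0 h=13  …::::::[:]ZZZZZZ…
8) q0 h=12  …::::::[:]ZZZZZZ…
9) q0 h=11  …::::::[:]ZZZZZZ…
10) q0 h=10  …::::::[:]ZZZZZZ…
11) q0 h= 9  …::::::[:]ZZZZZZ…
12) q0 h= 8  …::::::[:]ZZZZZZ…
13) q0 h= 7  …::::::[:]ZZZZZZ…
14) q0 h= 6  |::::::[:]ZZZZZZ…
15) q0 h= 5  |:::::[:]ZZZZZZ…
16) q0 h= 4  |::::[:]ZZZZZZ…
17) q0 h= 3  |:::[:]ZZZZZZ…
18) q0 h= 2  |::[:]ZZZZZZ…
19) q0 h= 1  |:[:]ZZZZZZ…
20) q0 h= 0  |[:]ZZZZZZ…
21) q0 h= 0  |[Z]ZZZZZZ…
22) q1 h= 1  |Z[Z]ZZZZZZ…
23) q0 h= 0  |[Z]ZZZZZZ…
24) q1 h= 1  |Z[Z]ZZZZZZ…
25) q0 h= 0  |[Z]ZZZZZZ…
26) q1 h= 1  |Z[Z]ZZZZZZ…
27) q0 h= 0  |[Z]ZZZZZZ…
28) q1 h= 1  |Z[Z]ZZZZZZ…
29) q0 h= 0  |[Z]ZZZZZZ…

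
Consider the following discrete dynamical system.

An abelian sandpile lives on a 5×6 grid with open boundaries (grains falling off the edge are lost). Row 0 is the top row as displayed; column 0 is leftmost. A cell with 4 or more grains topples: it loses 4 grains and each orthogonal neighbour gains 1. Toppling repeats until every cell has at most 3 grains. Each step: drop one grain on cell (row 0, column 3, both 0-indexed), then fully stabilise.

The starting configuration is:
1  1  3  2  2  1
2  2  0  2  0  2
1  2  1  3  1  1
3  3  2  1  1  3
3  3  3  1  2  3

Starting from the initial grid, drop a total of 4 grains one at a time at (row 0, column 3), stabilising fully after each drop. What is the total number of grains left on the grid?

k=0  1  1  3  2  2  1
2  2  0  2  0  2
1  2  1  3  1  1
3  3  2  1  1  3
3  3  3  1  2  3
k=1  1  1  3  3  2  1
2  2  0  2  0  2
1  2  1  3  1  1
3  3  2  1  1  3
3  3  3  1  2  3
k=2  1  2  0  1  3  1
2  2  1  3  0  2
1  2  1  3  1  1
3  3  2  1  1  3
3  3  3  1  2  3
k=3  1  2  0  2  3  1
2  2  1  3  0  2
1  2  1  3  1  1
3  3  2  1  1  3
3  3  3  1  2  3
k=4  1  2  0  3  3  1
2  2  1  3  0  2
1  2  1  3  1  1
3  3  2  1  1  3
3  3  3  1  2  3

57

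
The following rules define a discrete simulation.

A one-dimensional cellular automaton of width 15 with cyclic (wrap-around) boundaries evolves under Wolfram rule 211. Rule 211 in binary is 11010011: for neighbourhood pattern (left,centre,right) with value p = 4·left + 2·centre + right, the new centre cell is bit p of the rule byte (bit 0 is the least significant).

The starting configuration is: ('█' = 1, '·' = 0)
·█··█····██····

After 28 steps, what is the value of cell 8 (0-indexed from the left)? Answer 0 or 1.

step 0: ·█··█····██····
step 1: █·██·████·█████
step 2: █··█··███··████
step 3: ███·██·████·███
step 4: ███··█··███··██
step 5: █████·██·████·█
step 6: █████··█··███··
step 7: ·██████·██·████
step 8: ··█████··█··███
step 9: ██·██████·██·██
step 10: ██··█████··█··█
step 11: ████·██████·██·
step 12: ·███··█████··█·
step 13: █·████·██████·█
step 14: █··███··█████··
step 15: ·██·████·██████
step 16: ··█··███··█████
step 17: ██·██·████·████
step 18: ██··█··███··███
step 19: ████·██·████·██
step 20: ████··█··███··█
step 21: ██████·██·████·
step 22: ·█████··█··███·
step 23: █·██████·██·███
step 24: █··█████··█··██
step 25: ███·██████·██·█
step 26: ███··█████··█··
step 27: ·████·██████·██
step 28: ··███··█████··█

1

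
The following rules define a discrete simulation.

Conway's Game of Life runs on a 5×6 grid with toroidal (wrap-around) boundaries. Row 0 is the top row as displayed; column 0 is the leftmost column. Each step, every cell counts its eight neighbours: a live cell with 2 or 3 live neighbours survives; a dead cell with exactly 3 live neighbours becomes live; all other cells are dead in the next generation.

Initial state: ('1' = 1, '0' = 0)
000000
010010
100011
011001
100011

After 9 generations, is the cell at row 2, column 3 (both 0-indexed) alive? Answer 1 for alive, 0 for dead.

1

gen 0: 000000
010010
100011
011001
100011
gen 1: 100010
100010
001110
010100
110011
gen 2: 000110
010010
011011
010000
011110
gen 3: 010001
110000
011111
000001
010010
gen 4: 011001
000100
011111
010001
000011
gen 5: 101101
000001
010101
010000
011011
gen 6: 001100
010101
001010
010101
000011
gen 7: 101101
010000
010001
101101
100001
gen 8: 001011
010011
010011
001000
000000
gen 9: 100111
011000
011111
000000
000100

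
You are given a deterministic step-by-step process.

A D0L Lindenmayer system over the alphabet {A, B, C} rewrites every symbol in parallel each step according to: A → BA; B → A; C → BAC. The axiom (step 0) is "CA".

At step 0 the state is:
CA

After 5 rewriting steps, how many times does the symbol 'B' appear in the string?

17

t=0: CA
t=1: BACBA
t=2: ABABACABA
t=3: BAABAABABACBAABA
t=4: ABABAABABAABAABABACABABAABA
t=5: BAABAABABAABAABABAABABAABAABABACBAABAABABAABA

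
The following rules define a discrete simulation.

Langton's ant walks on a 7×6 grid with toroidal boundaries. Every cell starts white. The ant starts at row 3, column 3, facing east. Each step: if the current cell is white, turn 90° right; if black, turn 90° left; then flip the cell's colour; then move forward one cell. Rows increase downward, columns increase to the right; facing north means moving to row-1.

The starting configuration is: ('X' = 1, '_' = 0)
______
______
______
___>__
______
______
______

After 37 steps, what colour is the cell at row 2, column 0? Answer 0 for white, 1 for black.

k=0  ______
______
______
___>__
______
______
______
k=1  ______
______
______
___X__
___v__
______
______
k=2  ______
______
______
___X__
__<X__
______
______
k=3  ______
______
______
__^X__
__XX__
______
______
k=4  ______
______
______
__X>__
__XX__
______
______
k=5  ______
______
___^__
__X___
__XX__
______
______
k=6  ______
______
___X>_
__X___
__XX__
______
______
k=7  ______
______
___XX_
__X_v_
__XX__
______
______
k=8  ______
______
___XX_
__X<X_
__XX__
______
______
k=9  ______
______
___^X_
__XXX_
__XX__
______
______
k=10  ______
______
__<_X_
__XXX_
__XX__
______
______
k=11  ______
__^___
__X_X_
__XXX_
__XX__
______
______
k=12  ______
__X>__
__X_X_
__XXX_
__XX__
______
______
k=13  ______
__XX__
__XvX_
__XXX_
__XX__
______
______
k=14  ______
__XX__
__<XX_
__XXX_
__XX__
______
______
k=15  ______
__XX__
___XX_
__vXX_
__XX__
______
______
k=16  ______
__XX__
___XX_
___>X_
__XX__
______
______
k=17  ______
__XX__
___^X_
____X_
__XX__
______
______
k=18  ______
__XX__
__<_X_
____X_
__XX__
______
______
k=19  ______
__^X__
__X_X_
____X_
__XX__
______
______
k=20  ______
_<_X__
__X_X_
____X_
__XX__
______
______
k=21  _^____
_X_X__
__X_X_
____X_
__XX__
______
______
k=22  _X>___
_X_X__
__X_X_
____X_
__XX__
______
______
k=23  _XX___
_XvX__
__X_X_
____X_
__XX__
______
______
k=24  _XX___
_<XX__
__X_X_
____X_
__XX__
______
______
k=25  _XX___
__XX__
_vX_X_
____X_
__XX__
______
______
k=26  _XX___
__XX__
<XX_X_
____X_
__XX__
______
______
k=27  _XX___
^_XX__
XXX_X_
____X_
__XX__
______
______
k=28  _XX___
X>XX__
XXX_X_
____X_
__XX__
______
______
k=29  _XX___
XXXX__
XvX_X_
____X_
__XX__
______
______
k=30  _XX___
XXXX__
X_>_X_
____X_
__XX__
______
______
k=31  _XX___
XX^X__
X___X_
____X_
__XX__
______
______
k=32  _XX___
X<_X__
X___X_
____X_
__XX__
______
______
k=33  _XX___
X__X__
Xv__X_
____X_
__XX__
______
______
k=34  _XX___
X__X__
<X__X_
____X_
__XX__
______
______
k=35  _XX___
X__X__
_X__X_
v___X_
__XX__
______
______
k=36  _XX___
X__X__
_X__X_
X___X<
__XX__
______
______
k=37  _XX___
X__X__
_X__X^
X___XX
__XX__
______
______

0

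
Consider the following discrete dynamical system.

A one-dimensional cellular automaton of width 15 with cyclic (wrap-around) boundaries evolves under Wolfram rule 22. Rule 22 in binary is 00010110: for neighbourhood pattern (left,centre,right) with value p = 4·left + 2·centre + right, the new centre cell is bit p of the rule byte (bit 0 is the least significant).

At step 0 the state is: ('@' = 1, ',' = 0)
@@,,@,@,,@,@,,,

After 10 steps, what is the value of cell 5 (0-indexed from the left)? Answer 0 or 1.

0

[0] @@,,@,@,,@,@,,,
[1] ,,@@@,@@@@,@@,@
[2] @@,,,,,,,,,,,,@
[3] ,,@,,,,,,,,,,@,
[4] ,@@@,,,,,,,,@@@
[5] ,,,,@,,,,,,@,,,
[6] ,,,@@@,,,,@@@,,
[7] ,,@,,,@,,@,,,@,
[8] ,@@@,@@@@@@,@@@
[9] ,,,,,,,,,,,,,,,
[10] ,,,,,,,,,,,,,,,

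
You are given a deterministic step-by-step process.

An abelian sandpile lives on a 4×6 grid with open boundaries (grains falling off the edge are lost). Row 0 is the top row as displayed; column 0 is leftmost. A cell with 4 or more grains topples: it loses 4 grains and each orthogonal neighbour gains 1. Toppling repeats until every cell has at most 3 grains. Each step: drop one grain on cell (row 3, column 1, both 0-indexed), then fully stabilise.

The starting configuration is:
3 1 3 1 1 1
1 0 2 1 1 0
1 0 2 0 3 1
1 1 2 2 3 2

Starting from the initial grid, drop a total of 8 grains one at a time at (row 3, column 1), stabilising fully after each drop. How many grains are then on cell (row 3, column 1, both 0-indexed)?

k=0  3 1 3 1 1 1
1 0 2 1 1 0
1 0 2 0 3 1
1 1 2 2 3 2
k=1  3 1 3 1 1 1
1 0 2 1 1 0
1 0 2 0 3 1
1 2 2 2 3 2
k=2  3 1 3 1 1 1
1 0 2 1 1 0
1 0 2 0 3 1
1 3 2 2 3 2
k=3  3 1 3 1 1 1
1 0 2 1 1 0
1 1 2 0 3 1
2 0 3 2 3 2
k=4  3 1 3 1 1 1
1 0 2 1 1 0
1 1 2 0 3 1
2 1 3 2 3 2
k=5  3 1 3 1 1 1
1 0 2 1 1 0
1 1 2 0 3 1
2 2 3 2 3 2
k=6  3 1 3 1 1 1
1 0 2 1 1 0
1 1 2 0 3 1
2 3 3 2 3 2
k=7  3 1 3 1 1 1
1 0 2 1 1 0
1 2 3 0 3 1
3 1 0 3 3 2
k=8  3 1 3 1 1 1
1 0 2 1 1 0
1 2 3 0 3 1
3 2 0 3 3 2

2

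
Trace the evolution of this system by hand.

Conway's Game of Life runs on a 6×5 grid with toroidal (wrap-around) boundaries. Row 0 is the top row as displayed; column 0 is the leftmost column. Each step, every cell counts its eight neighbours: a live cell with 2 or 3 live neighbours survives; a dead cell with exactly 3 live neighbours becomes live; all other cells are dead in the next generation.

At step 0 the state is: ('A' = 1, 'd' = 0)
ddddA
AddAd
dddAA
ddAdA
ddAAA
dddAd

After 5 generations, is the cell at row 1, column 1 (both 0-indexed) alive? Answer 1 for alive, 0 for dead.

0

gen 0: ddddA
AddAd
dddAA
ddAdA
ddAAA
dddAd
gen 1: dddAA
AddAd
AdAdd
AdAdd
ddAdA
ddAdd
gen 2: ddAAA
AAAAd
AdAAd
AdAdA
ddAdd
ddAdA
gen 3: ddddd
Adddd
ddddd
AdAdA
AdAdA
dAAdA
gen 4: AAddd
ddddd
AAddA
AdddA
ddAdd
dAAdA
gen 5: AAAdd
ddddA
dAddA
dddAA
ddAdA
ddAAd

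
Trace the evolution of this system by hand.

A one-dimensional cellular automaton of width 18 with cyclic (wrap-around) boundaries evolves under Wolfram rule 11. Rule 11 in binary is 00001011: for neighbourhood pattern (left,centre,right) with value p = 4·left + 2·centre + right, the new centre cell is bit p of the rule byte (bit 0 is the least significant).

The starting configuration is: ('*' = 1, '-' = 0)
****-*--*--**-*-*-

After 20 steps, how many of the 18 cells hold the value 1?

[0] ****-*--*--**-*-*-
[1] *------*--**------
[2] --*****--**--*****
[3] -**-----**--**----
[4] **--*****--**--***
[5] ---**-----**--**--
[6] ****--*****--**--*
[7] -----**-----**--**
[8] -*****--*****--**-
[9] **-----**-----**--
[10] *--*****--*****--*
[11] --**-----**-----**
[12] -**--*****--*****-
[13] **--**-----**-----
[14] *--**--*****--****
[15] --**--**-----**---
[16] ***--**--*****--**
[17] ----**--**-----**-
[18] *****--**--*****--
[19] *-----**--**-----*
[20] --*****--**--*****

12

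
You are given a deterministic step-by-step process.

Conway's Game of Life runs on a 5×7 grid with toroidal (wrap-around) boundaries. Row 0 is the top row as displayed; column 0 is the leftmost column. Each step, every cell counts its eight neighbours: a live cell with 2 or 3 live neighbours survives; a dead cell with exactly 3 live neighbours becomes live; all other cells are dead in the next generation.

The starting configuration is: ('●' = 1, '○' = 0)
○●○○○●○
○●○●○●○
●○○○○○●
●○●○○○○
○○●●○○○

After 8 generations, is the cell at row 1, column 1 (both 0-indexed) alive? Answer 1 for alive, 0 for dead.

1

step 0: ○●○○○●○
○●○●○●○
●○○○○○●
●○●○○○○
○○●●○○○
step 1: ○●○●○○○
○●●○●●○
●○●○○○●
●○●●○○●
○○●●○○○
step 2: ○●○○○○○
○○○○●●●
○○○○●○○
●○○○○○●
●○○○●○○
step 3: ●○○○●○●
○○○○●●○
●○○○●○○
●○○○○●●
●●○○○○●
step 4: ○●○○●○○
●○○●●○○
●○○○●○○
○○○○○●○
○●○○○○○
step 5: ●●●●●○○
●●○●●●○
○○○●●●●
○○○○○○○
○○○○○○○
step 6: ●○○○○●●
○○○○○○○
●○●●○○●
○○○○●●○
○●●●○○○
step 7: ●●●○○○●
○●○○○●○
○○○●●●●
●○○○●●●
●●●●○○○
step 8: ○○○●○○●
○●○●○○○
○○○●○○○
○○○○○○○
○○○●●○○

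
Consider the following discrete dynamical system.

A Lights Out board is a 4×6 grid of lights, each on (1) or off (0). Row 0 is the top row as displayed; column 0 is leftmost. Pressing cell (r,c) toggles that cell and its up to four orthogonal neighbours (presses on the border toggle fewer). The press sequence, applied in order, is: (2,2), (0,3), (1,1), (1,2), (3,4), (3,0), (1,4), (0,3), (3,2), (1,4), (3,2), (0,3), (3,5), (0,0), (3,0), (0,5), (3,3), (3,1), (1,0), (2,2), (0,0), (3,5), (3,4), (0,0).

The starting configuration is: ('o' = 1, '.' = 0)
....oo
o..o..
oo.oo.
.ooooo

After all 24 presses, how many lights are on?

11

gen 0: ....oo
o..o..
oo.oo.
.ooooo
gen 1: ....oo
o.oo..
o.o.o.
.o.ooo
gen 2: ..oo.o
o.o...
o.o.o.
.o.ooo
gen 3: .ooo.o
.o....
ooo.o.
.o.ooo
gen 4: .o.o.o
..oo..
oo..o.
.o.ooo
gen 5: .o.o.o
..oo..
oo....
.o....
gen 6: .o.o.o
..oo..
.o....
o.....
gen 7: .o.ooo
..o.oo
.o..o.
o.....
gen 8: .oo..o
..oooo
.o..o.
o.....
gen 9: .oo..o
..oooo
.oo.o.
oooo..
gen 10: .oo.oo
..o...
.oo...
oooo..
gen 11: .oo.oo
..o...
.o....
o.....
gen 12: .o.o.o
..oo..
.o....
o.....
gen 13: .o.o.o
..oo..
.o...o
o...oo
gen 14: o..o.o
o.oo..
.o...o
o...oo
gen 15: o..o.o
o.oo..
oo...o
.o..oo
gen 16: o..oo.
o.oo.o
oo...o
.o..oo
gen 17: o..oo.
o.oo.o
oo.o.o
.ooo.o
gen 18: o..oo.
o.oo.o
o..o.o
o..o.o
gen 19: ...oo.
.ooo.o
...o.o
o..o.o
gen 20: ...oo.
.o.o.o
.oo..o
o.oo.o
gen 21: oo.oo.
oo.o.o
.oo..o
o.oo.o
gen 22: oo.oo.
oo.o.o
.oo...
o.ooo.
gen 23: oo.oo.
oo.o.o
.oo.o.
o.o..o
gen 24: ...oo.
.o.o.o
.oo.o.
o.o..o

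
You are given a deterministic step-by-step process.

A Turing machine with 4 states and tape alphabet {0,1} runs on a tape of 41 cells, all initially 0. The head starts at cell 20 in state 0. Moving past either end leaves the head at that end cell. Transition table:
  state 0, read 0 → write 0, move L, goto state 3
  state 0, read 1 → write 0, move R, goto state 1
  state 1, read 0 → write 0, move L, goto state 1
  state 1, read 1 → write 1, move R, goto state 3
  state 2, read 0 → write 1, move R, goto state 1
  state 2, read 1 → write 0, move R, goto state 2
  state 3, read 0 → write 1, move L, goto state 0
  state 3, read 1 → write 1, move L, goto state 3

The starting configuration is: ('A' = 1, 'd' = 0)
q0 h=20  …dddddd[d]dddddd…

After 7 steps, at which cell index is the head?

step 0: q0 h=20  …dddddd[d]dddddd…
step 1: q3 h=19  …dddddd[d]dddddd…
step 2: q0 h=18  …dddddd[d]Addddd…
step 3: q3 h=17  …dddddd[d]dAdddd…
step 4: q0 h=16  …dddddd[d]AdAddd…
step 5: q3 h=15  …dddddd[d]dAdAdd…
step 6: q0 h=14  …dddddd[d]AdAdAd…
step 7: q3 h=13  …dddddd[d]dAdAdA…

13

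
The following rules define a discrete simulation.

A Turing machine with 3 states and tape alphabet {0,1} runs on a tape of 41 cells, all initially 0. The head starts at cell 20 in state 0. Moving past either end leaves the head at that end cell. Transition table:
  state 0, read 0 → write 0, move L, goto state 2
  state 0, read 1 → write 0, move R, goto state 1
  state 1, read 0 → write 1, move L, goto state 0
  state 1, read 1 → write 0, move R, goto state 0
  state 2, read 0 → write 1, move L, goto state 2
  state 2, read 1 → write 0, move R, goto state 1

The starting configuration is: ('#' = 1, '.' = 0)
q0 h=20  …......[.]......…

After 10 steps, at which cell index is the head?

10

0) q0 h=20  …......[.]......…
1) q2 h=19  …......[.]......…
2) q2 h=18  …......[.]#.....…
3) q2 h=17  …......[.]##....…
4) q2 h=16  …......[.]###...…
5) q2 h=15  …......[.]####..…
6) q2 h=14  …......[.]#####.…
7) q2 h=13  …......[.]######…
8) q2 h=12  …......[.]######…
9) q2 h=11  …......[.]######…
10) q2 h=10  …......[.]######…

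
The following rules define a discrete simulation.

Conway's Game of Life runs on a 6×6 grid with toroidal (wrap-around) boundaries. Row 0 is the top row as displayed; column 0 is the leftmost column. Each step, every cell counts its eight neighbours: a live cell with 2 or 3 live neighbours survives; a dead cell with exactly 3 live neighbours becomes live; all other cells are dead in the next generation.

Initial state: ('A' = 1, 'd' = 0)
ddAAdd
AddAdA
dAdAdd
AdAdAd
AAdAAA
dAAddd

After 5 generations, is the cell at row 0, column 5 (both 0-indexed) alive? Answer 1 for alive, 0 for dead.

1

0) ddAAdd
AddAdA
dAdAdd
AdAdAd
AAdAAA
dAAddd
1) AddAAd
AAdAdd
dAdAdd
dddddd
ddddAd
dddddA
2) AAAAAd
AAdAdA
AAdddd
dddddd
dddddd
dddAdA
3) dddddd
dddAdd
dAAddA
dddddd
dddddd
AAdAdA
4) AdAdAd
ddAddd
ddAddd
dddddd
Addddd
Addddd
5) dddAdA
ddAddd
dddddd
dddddd
dddddd
Addddd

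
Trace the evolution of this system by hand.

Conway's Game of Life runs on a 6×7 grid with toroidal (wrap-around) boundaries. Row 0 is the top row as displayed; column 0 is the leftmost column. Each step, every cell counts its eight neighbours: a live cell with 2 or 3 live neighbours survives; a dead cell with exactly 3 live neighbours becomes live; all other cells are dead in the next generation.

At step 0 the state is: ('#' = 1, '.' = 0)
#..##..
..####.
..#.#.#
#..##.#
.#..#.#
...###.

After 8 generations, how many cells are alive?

15

step 0: #..##..
..####.
..#.#.#
#..##.#
.#..#.#
...###.
step 1: ......#
.##...#
###...#
.##.#.#
..#...#
#.#...#
step 2: ..#..##
..#..##
......#
......#
..#...#
##...##
step 3: ..#.#..
#......
#.....#
#....##
.#.....
.##....
step 4: ..##...
##....#
.#...#.
.#...#.
.##...#
.###...
step 5: ...#...
##....#
.##..#.
.#...##
...#...
#......
step 6: .#....#
##....#
..#..#.
##..###
#.....#
.......
step 7: .#....#
.##..##
..#.#..
.#..#..
.#.....
......#
step 8: .##...#
.###.##
#.#.#..
.###...
#......
.......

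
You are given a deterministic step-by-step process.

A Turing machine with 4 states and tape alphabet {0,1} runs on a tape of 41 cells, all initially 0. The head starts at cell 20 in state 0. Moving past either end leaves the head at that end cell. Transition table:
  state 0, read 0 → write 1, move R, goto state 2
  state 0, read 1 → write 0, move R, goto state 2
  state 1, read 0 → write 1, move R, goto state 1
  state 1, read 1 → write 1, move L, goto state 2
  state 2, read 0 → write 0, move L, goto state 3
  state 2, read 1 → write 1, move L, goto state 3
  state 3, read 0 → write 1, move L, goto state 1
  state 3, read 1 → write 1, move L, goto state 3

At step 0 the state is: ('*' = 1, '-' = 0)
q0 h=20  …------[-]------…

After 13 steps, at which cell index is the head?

15

k=0  q0 h=20  …------[-]------…
k=1  q2 h=21  …-----*[-]------…
k=2  q3 h=20  …------[*]------…
k=3  q3 h=19  …------[-]*-----…
k=4  q1 h=18  …------[-]**----…
k=5  q1 h=19  …-----*[*]*-----…
k=6  q2 h=18  …------[*]**----…
k=7  q3 h=17  …------[-]***---…
k=8  q1 h=16  …------[-]****--…
k=9  q1 h=17  …-----*[*]***---…
k=10  q2 h=16  …------[*]****--…
k=11  q3 h=15  …------[-]*****-…
k=12  q1 h=14  …------[-]******…
k=13  q1 h=15  …-----*[*]*****-…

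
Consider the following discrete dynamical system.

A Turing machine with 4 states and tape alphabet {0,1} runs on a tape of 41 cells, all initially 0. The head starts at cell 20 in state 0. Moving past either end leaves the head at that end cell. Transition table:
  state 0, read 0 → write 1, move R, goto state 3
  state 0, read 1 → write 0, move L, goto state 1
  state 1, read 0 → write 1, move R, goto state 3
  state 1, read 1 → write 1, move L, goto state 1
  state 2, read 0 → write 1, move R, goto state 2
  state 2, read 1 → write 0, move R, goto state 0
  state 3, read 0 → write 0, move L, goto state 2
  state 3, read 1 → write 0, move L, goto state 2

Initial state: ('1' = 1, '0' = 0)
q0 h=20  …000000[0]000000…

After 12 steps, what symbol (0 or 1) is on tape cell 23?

t=0: q0 h=20  …000000[0]000000…
t=1: q3 h=21  …000001[0]000000…
t=2: q2 h=20  …000000[1]000000…
t=3: q0 h=21  …000000[0]000000…
t=4: q3 h=22  …000001[0]000000…
t=5: q2 h=21  …000000[1]000000…
t=6: q0 h=22  …000000[0]000000…
t=7: q3 h=23  …000001[0]000000…
t=8: q2 h=22  …000000[1]000000…
t=9: q0 h=23  …000000[0]000000…
t=10: q3 h=24  …000001[0]000000…
t=11: q2 h=23  …000000[1]000000…
t=12: q0 h=24  …000000[0]000000…

0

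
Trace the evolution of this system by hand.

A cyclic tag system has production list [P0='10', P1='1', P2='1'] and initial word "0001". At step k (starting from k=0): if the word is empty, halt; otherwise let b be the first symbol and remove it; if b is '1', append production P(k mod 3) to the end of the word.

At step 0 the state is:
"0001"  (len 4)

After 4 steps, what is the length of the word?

2

gen 0: "0001"  (len 4)
gen 1: "001"  (len 3)
gen 2: "01"  (len 2)
gen 3: "1"  (len 1)
gen 4: "10"  (len 2)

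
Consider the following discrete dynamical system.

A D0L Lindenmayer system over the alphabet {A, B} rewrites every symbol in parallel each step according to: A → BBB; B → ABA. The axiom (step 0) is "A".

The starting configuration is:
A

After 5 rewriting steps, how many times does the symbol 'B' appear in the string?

0) A
1) BBB
2) ABAABAABA
3) BBBABABBBBBBABABBBBBBABABBB
4) ABAABAABABBBABABBBABAABAABAABAABAABABBBABABBBABAABAABAABAABAABABBBABABBBABAABAABA
5) BBBABABBBBBBABABBBBBBABABBBABAABAABABBBABABBBABAABAABABBBA…ABBBABAABAABABBBABABBBABAABAABABBBABABBBBBBABABBBBBBABABBB  (len 243)

165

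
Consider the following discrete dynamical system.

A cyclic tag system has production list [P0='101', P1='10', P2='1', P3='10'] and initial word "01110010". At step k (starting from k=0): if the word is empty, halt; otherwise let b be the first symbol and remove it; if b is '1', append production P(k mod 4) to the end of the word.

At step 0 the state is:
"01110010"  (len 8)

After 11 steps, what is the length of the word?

t=0: "01110010"  (len 8)
t=1: "1110010"  (len 7)
t=2: "11001010"  (len 8)
t=3: "10010101"  (len 8)
t=4: "001010110"  (len 9)
t=5: "01010110"  (len 8)
t=6: "1010110"  (len 7)
t=7: "0101101"  (len 7)
t=8: "101101"  (len 6)
t=9: "01101101"  (len 8)
t=10: "1101101"  (len 7)
t=11: "1011011"  (len 7)

7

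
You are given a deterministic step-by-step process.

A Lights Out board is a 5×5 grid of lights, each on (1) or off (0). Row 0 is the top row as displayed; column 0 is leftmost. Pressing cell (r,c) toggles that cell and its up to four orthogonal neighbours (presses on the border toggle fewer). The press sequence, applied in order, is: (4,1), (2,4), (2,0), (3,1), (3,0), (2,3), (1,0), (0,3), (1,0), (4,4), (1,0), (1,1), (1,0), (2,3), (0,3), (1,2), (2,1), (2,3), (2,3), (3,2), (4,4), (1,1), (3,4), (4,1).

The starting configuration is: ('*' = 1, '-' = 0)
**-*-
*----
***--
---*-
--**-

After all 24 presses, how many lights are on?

14

gen 0: **-*-
*----
***--
---*-
--**-
gen 1: **-*-
*----
***--
-*-*-
**-*-
gen 2: **-*-
*---*
*****
-*-**
**-*-
gen 3: **-*-
----*
--***
**-**
**-*-
gen 4: **-*-
----*
-****
--***
*--*-
gen 5: **-*-
----*
*****
*****
---*-
gen 6: **-*-
---**
**---
***-*
---*-
gen 7: -*-*-
**-**
-*---
***-*
---*-
gen 8: -**-*
**--*
-*---
***-*
---*-
gen 9: ***-*
----*
**---
***-*
---*-
gen 10: ***-*
----*
**---
***--
----*
gen 11: -**-*
**--*
-*---
***--
----*
gen 12: --*-*
--*-*
-----
***--
----*
gen 13: *-*-*
***-*
*----
***--
----*
gen 14: *-*-*
*****
*-***
****-
----*
gen 15: *--*-
***-*
*-***
****-
----*
gen 16: *-**-
*--**
*--**
****-
----*
gen 17: *-**-
**-**
-****
*-**-
----*
gen 18: *-**-
**--*
-*---
*-*--
----*
gen 19: *-**-
**-**
-****
*-**-
----*
gen 20: *-**-
**-**
-*-**
**---
--*-*
gen 21: *-**-
**-**
-*-**
**--*
--**-
gen 22: ****-
--***
---**
**--*
--**-
gen 23: ****-
--***
---*-
**-*-
--***
gen 24: ****-
--***
---*-
*--*-
**-**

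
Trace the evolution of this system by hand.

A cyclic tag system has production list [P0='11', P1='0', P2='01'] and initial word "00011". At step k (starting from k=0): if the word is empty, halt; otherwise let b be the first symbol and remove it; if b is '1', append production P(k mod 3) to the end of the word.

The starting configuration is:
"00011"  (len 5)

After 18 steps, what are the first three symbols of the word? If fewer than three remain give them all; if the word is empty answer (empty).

100

[0] "00011"  (len 5)
[1] "0011"  (len 4)
[2] "011"  (len 3)
[3] "11"  (len 2)
[4] "111"  (len 3)
[5] "110"  (len 3)
[6] "1001"  (len 4)
[7] "00111"  (len 5)
[8] "0111"  (len 4)
[9] "111"  (len 3)
[10] "1111"  (len 4)
[11] "1110"  (len 4)
[12] "11001"  (len 5)
[13] "100111"  (len 6)
[14] "001110"  (len 6)
[15] "01110"  (len 5)
[16] "1110"  (len 4)
[17] "1100"  (len 4)
[18] "10001"  (len 5)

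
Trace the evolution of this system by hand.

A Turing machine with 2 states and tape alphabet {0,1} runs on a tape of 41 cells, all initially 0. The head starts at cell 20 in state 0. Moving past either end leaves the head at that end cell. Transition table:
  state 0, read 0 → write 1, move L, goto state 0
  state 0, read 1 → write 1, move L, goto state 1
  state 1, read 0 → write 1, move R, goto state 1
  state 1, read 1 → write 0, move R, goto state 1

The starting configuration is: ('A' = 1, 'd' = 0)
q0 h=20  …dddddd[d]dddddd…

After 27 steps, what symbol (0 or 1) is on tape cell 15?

1

[0] q0 h=20  …dddddd[d]dddddd…
[1] q0 h=19  …dddddd[d]Addddd…
[2] q0 h=18  …dddddd[d]AAdddd…
[3] q0 h=17  …dddddd[d]AAAddd…
[4] q0 h=16  …dddddd[d]AAAAdd…
[5] q0 h=15  …dddddd[d]AAAAAd…
[6] q0 h=14  …dddddd[d]AAAAAA…
[7] q0 h=13  …dddddd[d]AAAAAA…
[8] q0 h=12  …dddddd[d]AAAAAA…
[9] q0 h=11  …dddddd[d]AAAAAA…
[10] q0 h=10  …dddddd[d]AAAAAA…
[11] q0 h= 9  …dddddd[d]AAAAAA…
[12] q0 h= 8  …dddddd[d]AAAAAA…
[13] q0 h= 7  …dddddd[d]AAAAAA…
[14] q0 h= 6  |dddddd[d]AAAAAA…
[15] q0 h= 5  |ddddd[d]AAAAAA…
[16] q0 h= 4  |dddd[d]AAAAAA…
[17] q0 h= 3  |ddd[d]AAAAAA…
[18] q0 h= 2  |dd[d]AAAAAA…
[19] q0 h= 1  |d[d]AAAAAA…
[20] q0 h= 0  |[d]AAAAAA…
[21] q0 h= 0  |[A]AAAAAA…
[22] q1 h= 0  |[A]AAAAAA…
[23] q1 h= 1  |d[A]AAAAAA…
[24] q1 h= 2  |dd[A]AAAAAA…
[25] q1 h= 3  |ddd[A]AAAAAA…
[26] q1 h= 4  |dddd[A]AAAAAA…
[27] q1 h= 5  |ddddd[A]AAAAAA…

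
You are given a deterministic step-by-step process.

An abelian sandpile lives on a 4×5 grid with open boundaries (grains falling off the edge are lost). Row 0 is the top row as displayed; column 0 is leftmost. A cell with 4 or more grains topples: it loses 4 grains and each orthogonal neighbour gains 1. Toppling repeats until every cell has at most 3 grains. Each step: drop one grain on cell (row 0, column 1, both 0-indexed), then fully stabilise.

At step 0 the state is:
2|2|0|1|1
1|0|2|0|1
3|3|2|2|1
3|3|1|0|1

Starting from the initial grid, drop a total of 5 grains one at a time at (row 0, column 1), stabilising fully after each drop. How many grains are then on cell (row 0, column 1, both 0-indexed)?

3

0) 2|2|0|1|1
1|0|2|0|1
3|3|2|2|1
3|3|1|0|1
1) 2|3|0|1|1
1|0|2|0|1
3|3|2|2|1
3|3|1|0|1
2) 3|0|1|1|1
1|1|2|0|1
3|3|2|2|1
3|3|1|0|1
3) 3|1|1|1|1
1|1|2|0|1
3|3|2|2|1
3|3|1|0|1
4) 3|2|1|1|1
1|1|2|0|1
3|3|2|2|1
3|3|1|0|1
5) 3|3|1|1|1
1|1|2|0|1
3|3|2|2|1
3|3|1|0|1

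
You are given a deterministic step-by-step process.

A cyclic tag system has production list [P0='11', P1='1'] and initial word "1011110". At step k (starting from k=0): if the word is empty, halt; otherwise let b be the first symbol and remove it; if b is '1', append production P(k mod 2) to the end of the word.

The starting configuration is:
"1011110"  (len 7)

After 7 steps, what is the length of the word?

8

gen 0: "1011110"  (len 7)
gen 1: "01111011"  (len 8)
gen 2: "1111011"  (len 7)
gen 3: "11101111"  (len 8)
gen 4: "11011111"  (len 8)
gen 5: "101111111"  (len 9)
gen 6: "011111111"  (len 9)
gen 7: "11111111"  (len 8)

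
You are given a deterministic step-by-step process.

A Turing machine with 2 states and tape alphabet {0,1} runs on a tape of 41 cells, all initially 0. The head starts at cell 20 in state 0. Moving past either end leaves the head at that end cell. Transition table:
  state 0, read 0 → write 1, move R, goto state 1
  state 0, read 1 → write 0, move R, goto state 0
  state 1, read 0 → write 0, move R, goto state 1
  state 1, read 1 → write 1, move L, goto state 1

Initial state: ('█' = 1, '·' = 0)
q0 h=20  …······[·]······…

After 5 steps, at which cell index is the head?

25

0) q0 h=20  …······[·]······…
1) q1 h=21  …·····█[·]······…
2) q1 h=22  …····█·[·]······…
3) q1 h=23  …···█··[·]······…
4) q1 h=24  …··█···[·]······…
5) q1 h=25  …·█····[·]······…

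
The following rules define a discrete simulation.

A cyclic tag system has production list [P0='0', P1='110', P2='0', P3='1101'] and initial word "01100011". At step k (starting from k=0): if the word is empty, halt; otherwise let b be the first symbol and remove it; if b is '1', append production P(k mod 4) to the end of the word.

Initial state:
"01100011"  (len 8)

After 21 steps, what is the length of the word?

10

[0] "01100011"  (len 8)
[1] "1100011"  (len 7)
[2] "100011110"  (len 9)
[3] "000111100"  (len 9)
[4] "00111100"  (len 8)
[5] "0111100"  (len 7)
[6] "111100"  (len 6)
[7] "111000"  (len 6)
[8] "110001101"  (len 9)
[9] "100011010"  (len 9)
[10] "00011010110"  (len 11)
[11] "0011010110"  (len 10)
[12] "011010110"  (len 9)
[13] "11010110"  (len 8)
[14] "1010110110"  (len 10)
[15] "0101101100"  (len 10)
[16] "101101100"  (len 9)
[17] "011011000"  (len 9)
[18] "11011000"  (len 8)
[19] "10110000"  (len 8)
[20] "01100001101"  (len 11)
[21] "1100001101"  (len 10)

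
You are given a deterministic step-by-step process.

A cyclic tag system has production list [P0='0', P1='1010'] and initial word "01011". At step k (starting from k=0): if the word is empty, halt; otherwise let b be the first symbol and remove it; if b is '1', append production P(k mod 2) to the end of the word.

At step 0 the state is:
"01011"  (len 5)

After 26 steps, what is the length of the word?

gen 0: "01011"  (len 5)
gen 1: "1011"  (len 4)
gen 2: "0111010"  (len 7)
gen 3: "111010"  (len 6)
gen 4: "110101010"  (len 9)
gen 5: "101010100"  (len 9)
gen 6: "010101001010"  (len 12)
gen 7: "10101001010"  (len 11)
gen 8: "01010010101010"  (len 14)
gen 9: "1010010101010"  (len 13)
gen 10: "0100101010101010"  (len 16)
gen 11: "100101010101010"  (len 15)
gen 12: "001010101010101010"  (len 18)
gen 13: "01010101010101010"  (len 17)
gen 14: "1010101010101010"  (len 16)
gen 15: "0101010101010100"  (len 16)
gen 16: "101010101010100"  (len 15)
gen 17: "010101010101000"  (len 15)
gen 18: "10101010101000"  (len 14)
gen 19: "01010101010000"  (len 14)
gen 20: "1010101010000"  (len 13)
gen 21: "0101010100000"  (len 13)
gen 22: "101010100000"  (len 12)
gen 23: "010101000000"  (len 12)
gen 24: "10101000000"  (len 11)
gen 25: "01010000000"  (len 11)
gen 26: "1010000000"  (len 10)

10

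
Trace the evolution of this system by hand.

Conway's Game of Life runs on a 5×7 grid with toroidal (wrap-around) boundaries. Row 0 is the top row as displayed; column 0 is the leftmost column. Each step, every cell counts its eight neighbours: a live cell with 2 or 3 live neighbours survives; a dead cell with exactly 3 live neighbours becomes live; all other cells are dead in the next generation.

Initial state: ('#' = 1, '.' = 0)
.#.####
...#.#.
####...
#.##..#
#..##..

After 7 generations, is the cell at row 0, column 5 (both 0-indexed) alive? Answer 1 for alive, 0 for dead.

step 0: .#.####
...#.#.
####...
#.##..#
#..##..
step 1: #.....#
.....#.
#......
......#
.......
step 2: ......#
#......
......#
.......
#.....#
step 3: ......#
#.....#
.......
#.....#
#.....#
step 4: .....#.
#.....#
.......
#.....#
.....#.
step 5: .....#.
......#
.......
......#
.....#.
step 6: .....##
.......
.......
.......
.....##
step 7: .....##
.......
.......
.......
.....##

1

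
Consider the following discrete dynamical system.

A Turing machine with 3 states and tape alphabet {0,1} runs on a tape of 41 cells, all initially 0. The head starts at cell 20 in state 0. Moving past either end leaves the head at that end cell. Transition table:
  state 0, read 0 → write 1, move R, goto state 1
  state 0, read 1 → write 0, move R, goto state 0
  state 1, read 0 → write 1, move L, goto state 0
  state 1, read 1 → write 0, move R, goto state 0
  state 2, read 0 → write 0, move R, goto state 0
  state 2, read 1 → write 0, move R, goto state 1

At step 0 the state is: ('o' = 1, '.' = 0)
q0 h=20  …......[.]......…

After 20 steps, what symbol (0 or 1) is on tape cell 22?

k=0  q0 h=20  …......[.]......…
k=1  q1 h=21  ….....o[.]......…
k=2  q0 h=20  …......[o]o.....…
k=3  q0 h=21  …......[o]......…
k=4  q0 h=22  …......[.]......…
k=5  q1 h=23  ….....o[.]......…
k=6  q0 h=22  …......[o]o.....…
k=7  q0 h=23  …......[o]......…
k=8  q0 h=24  …......[.]......…
k=9  q1 h=25  ….....o[.]......…
k=10  q0 h=24  …......[o]o.....…
k=11  q0 h=25  …......[o]......…
k=12  q0 h=26  …......[.]......…
k=13  q1 h=27  ….....o[.]......…
k=14  q0 h=26  …......[o]o.....…
k=15  q0 h=27  …......[o]......…
k=16  q0 h=28  …......[.]......…
k=17  q1 h=29  ….....o[.]......…
k=18  q0 h=28  …......[o]o.....…
k=19  q0 h=29  …......[o]......…
k=20  q0 h=30  …......[.]......…

0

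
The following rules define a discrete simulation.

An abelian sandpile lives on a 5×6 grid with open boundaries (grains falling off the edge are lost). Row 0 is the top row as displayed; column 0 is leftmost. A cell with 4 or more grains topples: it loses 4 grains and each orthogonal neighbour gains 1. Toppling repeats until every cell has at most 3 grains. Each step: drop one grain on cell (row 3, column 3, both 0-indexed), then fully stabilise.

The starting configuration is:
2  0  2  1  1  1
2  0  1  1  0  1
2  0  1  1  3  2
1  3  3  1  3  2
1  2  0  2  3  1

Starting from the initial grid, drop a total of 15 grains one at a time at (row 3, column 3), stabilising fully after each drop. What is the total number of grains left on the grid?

48

step 0: 2  0  2  1  1  1
2  0  1  1  0  1
2  0  1  1  3  2
1  3  3  1  3  2
1  2  0  2  3  1
step 1: 2  0  2  1  1  1
2  0  1  1  0  1
2  0  1  1  3  2
1  3  3  2  3  2
1  2  0  2  3  1
step 2: 2  0  2  1  1  1
2  0  1  1  0  1
2  0  1  1  3  2
1  3  3  3  3  2
1  2  0  2  3  1
step 3: 2  0  2  1  1  1
2  0  1  1  1  1
2  1  2  3  0  3
2  0  1  3  2  3
1  3  2  0  1  2
step 4: 2  0  2  1  1  1
2  0  1  2  1  1
2  1  3  0  1  3
2  0  2  1  3  3
1  3  2  1  1  2
step 5: 2  0  2  1  1  1
2  0  1  2  1  1
2  1  3  0  1  3
2  0  2  2  3  3
1  3  2  1  1  2
step 6: 2  0  2  1  1  1
2  0  1  2  1  1
2  1  3  0  1  3
2  0  2  3  3  3
1  3  2  1  1  2
step 7: 2  0  2  1  1  1
2  0  1  2  1  2
2  1  3  1  3  0
2  0  3  1  1  1
1  3  2  2  2  3
step 8: 2  0  2  1  1  1
2  0  1  2  1  2
2  1  3  1  3  0
2  0  3  2  1  1
1  3  2  2  2  3
step 9: 2  0  2  1  1  1
2  0  1  2  1  2
2  1  3  1  3  0
2  0  3  3  1  1
1  3  2  2  2  3
step 10: 2  0  2  1  1  1
2  0  2  2  1  2
2  2  0  3  3  0
2  1  1  1  2  1
1  3  3  3  2  3
step 11: 2  0  2  1  1  1
2  0  2  2  1  2
2  2  0  3  3  0
2  1  1  2  2  1
1  3  3  3  2  3
step 12: 2  0  2  1  1  1
2  0  2  2  1  2
2  2  0  3  3  0
2  1  1  3  2  1
1  3  3  3  2  3
step 13: 2  0  2  1  1  1
2  0  2  3  2  2
2  2  1  1  1  1
2  2  3  3  1  3
2  0  1  2  1  0
step 14: 2  0  2  1  1  1
2  0  2  3  2  2
2  2  2  2  1  1
2  3  0  1  2  3
2  0  2  3  1  0
step 15: 2  0  2  1  1  1
2  0  2  3  2  2
2  2  2  2  1  1
2  3  0  2  2  3
2  0  2  3  1  0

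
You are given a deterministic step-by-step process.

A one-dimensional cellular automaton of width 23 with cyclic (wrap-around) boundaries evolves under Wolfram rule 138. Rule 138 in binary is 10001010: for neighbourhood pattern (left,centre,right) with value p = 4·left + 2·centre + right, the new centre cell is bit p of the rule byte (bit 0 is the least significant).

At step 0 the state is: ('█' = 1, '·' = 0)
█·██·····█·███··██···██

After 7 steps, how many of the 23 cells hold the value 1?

step 0: █·██·····█·███··██···██
step 1: ··█·····█··██··██···███
step 2: ·█·····█··██··██···███·
step 3: █·····█··██··██···███··
step 4: ·····█··██··██···███··█
step 5: ····█··██··██···███··█·
step 6: ···█··██··██···███··█··
step 7: ··█··██··██···███··█···

9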